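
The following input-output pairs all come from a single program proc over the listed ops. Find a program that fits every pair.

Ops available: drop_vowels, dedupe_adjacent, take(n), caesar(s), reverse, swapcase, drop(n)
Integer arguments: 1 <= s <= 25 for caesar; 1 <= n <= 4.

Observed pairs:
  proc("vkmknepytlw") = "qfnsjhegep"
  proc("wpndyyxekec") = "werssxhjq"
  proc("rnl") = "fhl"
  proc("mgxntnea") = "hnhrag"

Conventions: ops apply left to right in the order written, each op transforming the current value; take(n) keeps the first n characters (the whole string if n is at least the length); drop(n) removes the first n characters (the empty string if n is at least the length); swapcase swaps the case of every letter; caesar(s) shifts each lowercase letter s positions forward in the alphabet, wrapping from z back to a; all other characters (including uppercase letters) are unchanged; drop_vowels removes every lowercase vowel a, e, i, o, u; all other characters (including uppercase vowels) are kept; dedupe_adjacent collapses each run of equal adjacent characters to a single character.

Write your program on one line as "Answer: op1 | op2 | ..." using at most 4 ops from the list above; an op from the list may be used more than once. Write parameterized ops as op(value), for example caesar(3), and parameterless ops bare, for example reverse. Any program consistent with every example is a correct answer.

drop_vowels | caesar(20) | reverse

Check, running the answer program on each example:
  "vkmknepytlw" -> "vkmknpytlw" -> "pegehjsnfq" -> "qfnsjhegep"
  "wpndyyxekec" -> "wpndyyxkc" -> "qjhxssrew" -> "werssxhjq"
  "rnl" -> "rnl" -> "lhf" -> "fhl"
  "mgxntnea" -> "mgxntn" -> "garhnh" -> "hnhrag"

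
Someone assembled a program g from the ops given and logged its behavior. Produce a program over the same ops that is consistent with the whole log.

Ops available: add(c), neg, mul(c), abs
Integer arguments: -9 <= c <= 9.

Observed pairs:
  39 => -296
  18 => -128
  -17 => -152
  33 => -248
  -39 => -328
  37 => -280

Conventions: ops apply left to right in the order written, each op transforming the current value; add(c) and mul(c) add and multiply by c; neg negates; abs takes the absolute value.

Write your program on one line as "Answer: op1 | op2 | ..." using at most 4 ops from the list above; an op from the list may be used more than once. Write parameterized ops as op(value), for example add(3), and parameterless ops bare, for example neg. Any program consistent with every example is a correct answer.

add(-2) | mul(8) | abs | neg

Check, running the answer program on each example:
  39 -> 37 -> 296 -> 296 -> -296
  18 -> 16 -> 128 -> 128 -> -128
  -17 -> -19 -> -152 -> 152 -> -152
  33 -> 31 -> 248 -> 248 -> -248
  -39 -> -41 -> -328 -> 328 -> -328
  37 -> 35 -> 280 -> 280 -> -280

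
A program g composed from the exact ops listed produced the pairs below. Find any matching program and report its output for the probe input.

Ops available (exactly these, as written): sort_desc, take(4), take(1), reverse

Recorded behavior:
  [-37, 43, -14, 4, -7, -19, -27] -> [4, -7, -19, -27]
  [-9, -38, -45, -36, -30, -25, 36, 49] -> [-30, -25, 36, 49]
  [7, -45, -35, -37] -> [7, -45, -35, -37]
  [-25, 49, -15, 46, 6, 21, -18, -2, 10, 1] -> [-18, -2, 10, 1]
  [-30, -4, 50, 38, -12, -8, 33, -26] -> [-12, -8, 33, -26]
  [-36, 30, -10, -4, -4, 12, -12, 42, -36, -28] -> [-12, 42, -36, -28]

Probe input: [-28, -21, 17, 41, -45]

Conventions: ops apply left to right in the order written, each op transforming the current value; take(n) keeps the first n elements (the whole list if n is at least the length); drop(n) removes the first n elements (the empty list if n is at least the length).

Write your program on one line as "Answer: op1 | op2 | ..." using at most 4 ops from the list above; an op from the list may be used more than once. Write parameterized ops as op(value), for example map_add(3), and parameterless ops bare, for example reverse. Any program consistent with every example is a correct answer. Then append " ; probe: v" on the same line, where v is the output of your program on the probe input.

reverse | take(4) | reverse ; probe: [-21, 17, 41, -45]

Check, running the answer program on each example:
  [-37, 43, -14, 4, -7, -19, -27] -> [-27, -19, -7, 4, -14, 43, -37] -> [-27, -19, -7, 4] -> [4, -7, -19, -27]
  [-9, -38, -45, -36, -30, -25, 36, 49] -> [49, 36, -25, -30, -36, -45, -38, -9] -> [49, 36, -25, -30] -> [-30, -25, 36, 49]
  [7, -45, -35, -37] -> [-37, -35, -45, 7] -> [-37, -35, -45, 7] -> [7, -45, -35, -37]
  [-25, 49, -15, 46, 6, 21, -18, -2, 10, 1] -> [1, 10, -2, -18, 21, 6, 46, -15, 49, -25] -> [1, 10, -2, -18] -> [-18, -2, 10, 1]
  [-30, -4, 50, 38, -12, -8, 33, -26] -> [-26, 33, -8, -12, 38, 50, -4, -30] -> [-26, 33, -8, -12] -> [-12, -8, 33, -26]
  [-36, 30, -10, -4, -4, 12, -12, 42, -36, -28] -> [-28, -36, 42, -12, 12, -4, -4, -10, 30, -36] -> [-28, -36, 42, -12] -> [-12, 42, -36, -28]
  probe: [-28, -21, 17, 41, -45] -> [-45, 41, 17, -21, -28] -> [-45, 41, 17, -21] -> [-21, 17, 41, -45]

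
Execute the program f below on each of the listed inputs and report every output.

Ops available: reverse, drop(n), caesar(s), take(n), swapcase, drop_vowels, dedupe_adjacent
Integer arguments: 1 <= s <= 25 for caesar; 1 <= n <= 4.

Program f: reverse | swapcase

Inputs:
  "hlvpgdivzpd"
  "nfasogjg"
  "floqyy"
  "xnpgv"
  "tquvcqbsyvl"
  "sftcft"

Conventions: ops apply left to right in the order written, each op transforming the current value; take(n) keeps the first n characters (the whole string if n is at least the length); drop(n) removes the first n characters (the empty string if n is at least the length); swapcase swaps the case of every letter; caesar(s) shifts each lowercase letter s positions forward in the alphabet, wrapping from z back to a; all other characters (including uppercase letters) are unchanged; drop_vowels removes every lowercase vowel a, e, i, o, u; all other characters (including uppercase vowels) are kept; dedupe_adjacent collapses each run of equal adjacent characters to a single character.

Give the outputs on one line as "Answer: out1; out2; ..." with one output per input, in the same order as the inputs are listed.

Execution, op by op:
  "hlvpgdivzpd" -> "dpzvidgpvlh" -> "DPZVIDGPVLH"
  "nfasogjg" -> "gjgosafn" -> "GJGOSAFN"
  "floqyy" -> "yyqolf" -> "YYQOLF"
  "xnpgv" -> "vgpnx" -> "VGPNX"
  "tquvcqbsyvl" -> "lvysbqcvuqt" -> "LVYSBQCVUQT"
  "sftcft" -> "tfctfs" -> "TFCTFS"

"DPZVIDGPVLH"; "GJGOSAFN"; "YYQOLF"; "VGPNX"; "LVYSBQCVUQT"; "TFCTFS"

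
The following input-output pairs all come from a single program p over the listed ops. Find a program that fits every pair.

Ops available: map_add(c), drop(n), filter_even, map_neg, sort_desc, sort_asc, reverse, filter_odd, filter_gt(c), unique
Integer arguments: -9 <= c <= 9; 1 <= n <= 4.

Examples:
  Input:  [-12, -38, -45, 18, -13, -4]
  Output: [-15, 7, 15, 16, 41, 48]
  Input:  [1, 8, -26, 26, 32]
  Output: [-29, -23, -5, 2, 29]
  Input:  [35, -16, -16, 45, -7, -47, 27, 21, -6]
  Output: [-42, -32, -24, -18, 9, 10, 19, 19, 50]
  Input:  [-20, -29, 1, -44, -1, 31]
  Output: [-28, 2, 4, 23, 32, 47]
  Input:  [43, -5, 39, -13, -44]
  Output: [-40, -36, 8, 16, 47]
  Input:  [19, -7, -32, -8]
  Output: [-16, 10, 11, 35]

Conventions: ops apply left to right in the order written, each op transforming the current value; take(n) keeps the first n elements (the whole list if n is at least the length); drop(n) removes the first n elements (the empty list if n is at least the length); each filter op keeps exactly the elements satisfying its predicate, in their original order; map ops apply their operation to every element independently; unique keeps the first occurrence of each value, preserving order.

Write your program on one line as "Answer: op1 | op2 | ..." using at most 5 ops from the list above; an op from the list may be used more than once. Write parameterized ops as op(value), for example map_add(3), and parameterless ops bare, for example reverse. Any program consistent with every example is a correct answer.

map_add(-3) | reverse | sort_desc | map_neg

Check, running the answer program on each example:
  [-12, -38, -45, 18, -13, -4] -> [-15, -41, -48, 15, -16, -7] -> [-7, -16, 15, -48, -41, -15] -> [15, -7, -15, -16, -41, -48] -> [-15, 7, 15, 16, 41, 48]
  [1, 8, -26, 26, 32] -> [-2, 5, -29, 23, 29] -> [29, 23, -29, 5, -2] -> [29, 23, 5, -2, -29] -> [-29, -23, -5, 2, 29]
  [35, -16, -16, 45, -7, -47, 27, 21, -6] -> [32, -19, -19, 42, -10, -50, 24, 18, -9] -> [-9, 18, 24, -50, -10, 42, -19, -19, 32] -> [42, 32, 24, 18, -9, -10, -19, -19, -50] -> [-42, -32, -24, -18, 9, 10, 19, 19, 50]
  [-20, -29, 1, -44, -1, 31] -> [-23, -32, -2, -47, -4, 28] -> [28, -4, -47, -2, -32, -23] -> [28, -2, -4, -23, -32, -47] -> [-28, 2, 4, 23, 32, 47]
  [43, -5, 39, -13, -44] -> [40, -8, 36, -16, -47] -> [-47, -16, 36, -8, 40] -> [40, 36, -8, -16, -47] -> [-40, -36, 8, 16, 47]
  [19, -7, -32, -8] -> [16, -10, -35, -11] -> [-11, -35, -10, 16] -> [16, -10, -11, -35] -> [-16, 10, 11, 35]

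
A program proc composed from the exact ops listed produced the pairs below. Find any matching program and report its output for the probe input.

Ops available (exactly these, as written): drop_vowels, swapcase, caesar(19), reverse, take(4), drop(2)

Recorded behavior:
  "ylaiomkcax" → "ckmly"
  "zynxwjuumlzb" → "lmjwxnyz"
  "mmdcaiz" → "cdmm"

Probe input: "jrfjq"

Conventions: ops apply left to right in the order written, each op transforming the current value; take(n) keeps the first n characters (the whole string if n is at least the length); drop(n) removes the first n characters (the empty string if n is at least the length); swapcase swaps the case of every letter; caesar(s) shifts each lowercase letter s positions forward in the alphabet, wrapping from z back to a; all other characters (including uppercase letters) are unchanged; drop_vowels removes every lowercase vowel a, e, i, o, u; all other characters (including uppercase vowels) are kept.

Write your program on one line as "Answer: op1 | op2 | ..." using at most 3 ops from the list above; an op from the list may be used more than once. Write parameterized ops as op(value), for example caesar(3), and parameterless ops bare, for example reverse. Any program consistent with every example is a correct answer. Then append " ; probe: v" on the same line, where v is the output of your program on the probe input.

reverse | drop(2) | drop_vowels ; probe: "frj"

Check, running the answer program on each example:
  "ylaiomkcax" -> "xackmoialy" -> "ckmoialy" -> "ckmly"
  "zynxwjuumlzb" -> "bzlmuujwxnyz" -> "lmuujwxnyz" -> "lmjwxnyz"
  "mmdcaiz" -> "ziacdmm" -> "acdmm" -> "cdmm"
  probe: "jrfjq" -> "qjfrj" -> "frj" -> "frj"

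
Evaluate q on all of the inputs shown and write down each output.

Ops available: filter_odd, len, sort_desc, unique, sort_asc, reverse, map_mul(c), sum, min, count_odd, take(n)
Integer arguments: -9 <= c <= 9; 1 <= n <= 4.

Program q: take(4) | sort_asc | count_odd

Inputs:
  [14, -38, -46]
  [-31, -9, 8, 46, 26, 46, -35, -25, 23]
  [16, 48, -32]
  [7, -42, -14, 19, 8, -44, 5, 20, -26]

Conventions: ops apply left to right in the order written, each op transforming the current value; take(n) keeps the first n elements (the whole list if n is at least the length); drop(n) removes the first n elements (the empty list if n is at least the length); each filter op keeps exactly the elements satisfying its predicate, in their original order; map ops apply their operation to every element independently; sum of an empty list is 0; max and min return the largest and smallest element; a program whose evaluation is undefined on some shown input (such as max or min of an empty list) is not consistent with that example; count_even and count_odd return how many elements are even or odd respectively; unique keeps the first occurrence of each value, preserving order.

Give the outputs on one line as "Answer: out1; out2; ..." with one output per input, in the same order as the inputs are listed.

0; 2; 0; 2

Execution, op by op:
  [14, -38, -46] -> [14, -38, -46] -> [-46, -38, 14] -> 0
  [-31, -9, 8, 46, 26, 46, -35, -25, 23] -> [-31, -9, 8, 46] -> [-31, -9, 8, 46] -> 2
  [16, 48, -32] -> [16, 48, -32] -> [-32, 16, 48] -> 0
  [7, -42, -14, 19, 8, -44, 5, 20, -26] -> [7, -42, -14, 19] -> [-42, -14, 7, 19] -> 2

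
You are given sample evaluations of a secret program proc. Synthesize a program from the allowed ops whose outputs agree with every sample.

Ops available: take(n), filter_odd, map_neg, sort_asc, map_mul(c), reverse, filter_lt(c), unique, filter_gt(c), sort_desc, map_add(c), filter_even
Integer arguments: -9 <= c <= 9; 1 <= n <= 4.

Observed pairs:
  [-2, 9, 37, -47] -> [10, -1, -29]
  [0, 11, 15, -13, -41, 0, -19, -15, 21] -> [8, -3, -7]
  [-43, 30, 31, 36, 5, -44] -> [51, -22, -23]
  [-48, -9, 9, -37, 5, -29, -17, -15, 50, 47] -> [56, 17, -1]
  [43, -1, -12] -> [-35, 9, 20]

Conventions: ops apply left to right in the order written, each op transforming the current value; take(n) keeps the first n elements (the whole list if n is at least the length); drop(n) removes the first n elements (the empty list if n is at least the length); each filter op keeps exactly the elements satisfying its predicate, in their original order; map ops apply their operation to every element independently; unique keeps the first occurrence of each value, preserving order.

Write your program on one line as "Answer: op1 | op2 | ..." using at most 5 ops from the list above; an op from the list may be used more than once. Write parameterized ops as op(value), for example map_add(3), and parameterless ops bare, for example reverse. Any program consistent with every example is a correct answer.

map_add(-8) | unique | map_neg | take(3)

Check, running the answer program on each example:
  [-2, 9, 37, -47] -> [-10, 1, 29, -55] -> [-10, 1, 29, -55] -> [10, -1, -29, 55] -> [10, -1, -29]
  [0, 11, 15, -13, -41, 0, -19, -15, 21] -> [-8, 3, 7, -21, -49, -8, -27, -23, 13] -> [-8, 3, 7, -21, -49, -27, -23, 13] -> [8, -3, -7, 21, 49, 27, 23, -13] -> [8, -3, -7]
  [-43, 30, 31, 36, 5, -44] -> [-51, 22, 23, 28, -3, -52] -> [-51, 22, 23, 28, -3, -52] -> [51, -22, -23, -28, 3, 52] -> [51, -22, -23]
  [-48, -9, 9, -37, 5, -29, -17, -15, 50, 47] -> [-56, -17, 1, -45, -3, -37, -25, -23, 42, 39] -> [-56, -17, 1, -45, -3, -37, -25, -23, 42, 39] -> [56, 17, -1, 45, 3, 37, 25, 23, -42, -39] -> [56, 17, -1]
  [43, -1, -12] -> [35, -9, -20] -> [35, -9, -20] -> [-35, 9, 20] -> [-35, 9, 20]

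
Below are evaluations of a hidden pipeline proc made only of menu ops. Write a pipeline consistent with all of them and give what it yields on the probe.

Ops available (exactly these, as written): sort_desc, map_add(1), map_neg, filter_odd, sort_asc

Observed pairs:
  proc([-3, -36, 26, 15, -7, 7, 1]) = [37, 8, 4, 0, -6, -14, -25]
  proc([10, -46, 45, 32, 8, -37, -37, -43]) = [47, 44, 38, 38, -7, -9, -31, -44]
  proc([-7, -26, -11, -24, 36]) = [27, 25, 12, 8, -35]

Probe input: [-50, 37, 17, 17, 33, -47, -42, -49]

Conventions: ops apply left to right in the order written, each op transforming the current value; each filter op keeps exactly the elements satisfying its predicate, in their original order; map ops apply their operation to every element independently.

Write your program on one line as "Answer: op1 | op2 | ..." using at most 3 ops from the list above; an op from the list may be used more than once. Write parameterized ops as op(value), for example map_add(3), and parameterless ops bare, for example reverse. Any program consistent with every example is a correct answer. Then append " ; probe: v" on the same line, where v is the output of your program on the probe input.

sort_asc | map_neg | map_add(1) ; probe: [51, 50, 48, 43, -16, -16, -32, -36]

Check, running the answer program on each example:
  [-3, -36, 26, 15, -7, 7, 1] -> [-36, -7, -3, 1, 7, 15, 26] -> [36, 7, 3, -1, -7, -15, -26] -> [37, 8, 4, 0, -6, -14, -25]
  [10, -46, 45, 32, 8, -37, -37, -43] -> [-46, -43, -37, -37, 8, 10, 32, 45] -> [46, 43, 37, 37, -8, -10, -32, -45] -> [47, 44, 38, 38, -7, -9, -31, -44]
  [-7, -26, -11, -24, 36] -> [-26, -24, -11, -7, 36] -> [26, 24, 11, 7, -36] -> [27, 25, 12, 8, -35]
  probe: [-50, 37, 17, 17, 33, -47, -42, -49] -> [-50, -49, -47, -42, 17, 17, 33, 37] -> [50, 49, 47, 42, -17, -17, -33, -37] -> [51, 50, 48, 43, -16, -16, -32, -36]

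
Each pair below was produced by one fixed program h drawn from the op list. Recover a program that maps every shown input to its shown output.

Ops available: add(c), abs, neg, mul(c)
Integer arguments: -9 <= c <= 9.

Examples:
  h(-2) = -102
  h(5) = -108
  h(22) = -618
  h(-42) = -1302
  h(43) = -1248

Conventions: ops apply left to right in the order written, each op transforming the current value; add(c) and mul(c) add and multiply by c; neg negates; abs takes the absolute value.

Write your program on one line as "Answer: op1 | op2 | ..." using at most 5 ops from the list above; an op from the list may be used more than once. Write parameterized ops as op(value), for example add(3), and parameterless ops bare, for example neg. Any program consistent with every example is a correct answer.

neg | mul(-5) | add(-7) | abs | mul(-6)

Check, running the answer program on each example:
  -2 -> 2 -> -10 -> -17 -> 17 -> -102
  5 -> -5 -> 25 -> 18 -> 18 -> -108
  22 -> -22 -> 110 -> 103 -> 103 -> -618
  -42 -> 42 -> -210 -> -217 -> 217 -> -1302
  43 -> -43 -> 215 -> 208 -> 208 -> -1248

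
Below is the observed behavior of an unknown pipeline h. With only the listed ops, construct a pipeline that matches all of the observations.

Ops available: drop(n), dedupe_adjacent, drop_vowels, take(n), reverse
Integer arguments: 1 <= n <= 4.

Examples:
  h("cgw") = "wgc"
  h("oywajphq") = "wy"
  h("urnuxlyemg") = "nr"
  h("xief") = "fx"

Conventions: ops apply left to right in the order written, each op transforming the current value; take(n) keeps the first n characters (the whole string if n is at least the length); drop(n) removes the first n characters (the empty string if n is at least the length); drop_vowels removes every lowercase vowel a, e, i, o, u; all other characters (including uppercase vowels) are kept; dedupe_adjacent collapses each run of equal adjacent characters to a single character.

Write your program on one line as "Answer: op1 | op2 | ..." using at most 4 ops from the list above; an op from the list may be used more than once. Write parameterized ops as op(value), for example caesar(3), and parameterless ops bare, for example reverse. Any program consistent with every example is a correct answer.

take(4) | drop_vowels | reverse

Check, running the answer program on each example:
  "cgw" -> "cgw" -> "cgw" -> "wgc"
  "oywajphq" -> "oywa" -> "yw" -> "wy"
  "urnuxlyemg" -> "urnu" -> "rn" -> "nr"
  "xief" -> "xief" -> "xf" -> "fx"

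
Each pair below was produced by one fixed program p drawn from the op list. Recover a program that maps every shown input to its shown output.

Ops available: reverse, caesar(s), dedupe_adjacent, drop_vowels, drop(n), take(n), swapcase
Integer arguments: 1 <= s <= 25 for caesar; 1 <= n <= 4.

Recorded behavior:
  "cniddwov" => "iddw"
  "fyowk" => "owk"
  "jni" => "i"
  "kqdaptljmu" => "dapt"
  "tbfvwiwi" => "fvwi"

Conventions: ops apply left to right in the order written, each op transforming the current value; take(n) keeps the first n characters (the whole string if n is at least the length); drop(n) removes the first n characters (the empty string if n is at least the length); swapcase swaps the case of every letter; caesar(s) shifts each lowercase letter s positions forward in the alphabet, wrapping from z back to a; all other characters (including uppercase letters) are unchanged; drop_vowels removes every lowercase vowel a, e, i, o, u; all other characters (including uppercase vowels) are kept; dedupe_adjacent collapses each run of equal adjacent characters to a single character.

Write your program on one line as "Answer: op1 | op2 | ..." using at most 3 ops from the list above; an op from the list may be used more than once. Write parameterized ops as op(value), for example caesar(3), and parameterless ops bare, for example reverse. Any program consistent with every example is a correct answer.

drop(2) | take(4)

Check, running the answer program on each example:
  "cniddwov" -> "iddwov" -> "iddw"
  "fyowk" -> "owk" -> "owk"
  "jni" -> "i" -> "i"
  "kqdaptljmu" -> "daptljmu" -> "dapt"
  "tbfvwiwi" -> "fvwiwi" -> "fvwi"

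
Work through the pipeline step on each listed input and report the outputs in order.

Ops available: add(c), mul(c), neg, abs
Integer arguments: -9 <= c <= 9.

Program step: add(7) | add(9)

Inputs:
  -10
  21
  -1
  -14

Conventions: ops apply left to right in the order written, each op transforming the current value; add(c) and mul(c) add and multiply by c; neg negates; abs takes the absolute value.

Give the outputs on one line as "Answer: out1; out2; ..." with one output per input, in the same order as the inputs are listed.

Execution, op by op:
  -10 -> -3 -> 6
  21 -> 28 -> 37
  -1 -> 6 -> 15
  -14 -> -7 -> 2

6; 37; 15; 2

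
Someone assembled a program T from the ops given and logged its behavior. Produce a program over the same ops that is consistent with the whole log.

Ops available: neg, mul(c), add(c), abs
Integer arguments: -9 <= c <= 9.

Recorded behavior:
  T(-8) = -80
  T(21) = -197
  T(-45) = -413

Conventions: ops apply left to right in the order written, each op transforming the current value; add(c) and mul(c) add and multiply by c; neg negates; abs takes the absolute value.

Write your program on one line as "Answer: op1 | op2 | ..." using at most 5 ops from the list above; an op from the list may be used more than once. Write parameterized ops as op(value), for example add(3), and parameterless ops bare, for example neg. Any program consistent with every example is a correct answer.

abs | mul(9) | add(8) | neg

Check, running the answer program on each example:
  -8 -> 8 -> 72 -> 80 -> -80
  21 -> 21 -> 189 -> 197 -> -197
  -45 -> 45 -> 405 -> 413 -> -413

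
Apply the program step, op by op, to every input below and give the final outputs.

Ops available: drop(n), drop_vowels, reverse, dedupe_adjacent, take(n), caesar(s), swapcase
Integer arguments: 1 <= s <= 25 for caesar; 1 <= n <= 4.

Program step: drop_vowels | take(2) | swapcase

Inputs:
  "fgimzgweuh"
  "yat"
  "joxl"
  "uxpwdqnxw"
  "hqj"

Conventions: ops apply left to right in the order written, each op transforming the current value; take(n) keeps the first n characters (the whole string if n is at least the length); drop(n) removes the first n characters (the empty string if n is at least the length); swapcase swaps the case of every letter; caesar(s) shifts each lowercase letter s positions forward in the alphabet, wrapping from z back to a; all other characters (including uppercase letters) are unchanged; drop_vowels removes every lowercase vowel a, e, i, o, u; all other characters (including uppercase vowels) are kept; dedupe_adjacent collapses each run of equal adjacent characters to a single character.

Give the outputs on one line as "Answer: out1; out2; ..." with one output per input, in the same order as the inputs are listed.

Execution, op by op:
  "fgimzgweuh" -> "fgmzgwh" -> "fg" -> "FG"
  "yat" -> "yt" -> "yt" -> "YT"
  "joxl" -> "jxl" -> "jx" -> "JX"
  "uxpwdqnxw" -> "xpwdqnxw" -> "xp" -> "XP"
  "hqj" -> "hqj" -> "hq" -> "HQ"

"FG"; "YT"; "JX"; "XP"; "HQ"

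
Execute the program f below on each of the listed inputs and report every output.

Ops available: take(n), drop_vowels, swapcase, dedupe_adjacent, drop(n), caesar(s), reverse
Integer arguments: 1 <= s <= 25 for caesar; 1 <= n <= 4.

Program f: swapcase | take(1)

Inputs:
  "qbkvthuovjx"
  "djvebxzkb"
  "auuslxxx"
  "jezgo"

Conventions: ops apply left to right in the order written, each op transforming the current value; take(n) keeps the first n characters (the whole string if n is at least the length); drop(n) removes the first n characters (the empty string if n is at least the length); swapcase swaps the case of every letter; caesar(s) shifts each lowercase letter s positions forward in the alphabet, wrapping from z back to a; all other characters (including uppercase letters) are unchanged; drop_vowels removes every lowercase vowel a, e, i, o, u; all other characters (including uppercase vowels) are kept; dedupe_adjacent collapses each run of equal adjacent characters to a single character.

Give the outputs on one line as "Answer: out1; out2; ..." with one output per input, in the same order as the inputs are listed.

"Q"; "D"; "A"; "J"

Execution, op by op:
  "qbkvthuovjx" -> "QBKVTHUOVJX" -> "Q"
  "djvebxzkb" -> "DJVEBXZKB" -> "D"
  "auuslxxx" -> "AUUSLXXX" -> "A"
  "jezgo" -> "JEZGO" -> "J"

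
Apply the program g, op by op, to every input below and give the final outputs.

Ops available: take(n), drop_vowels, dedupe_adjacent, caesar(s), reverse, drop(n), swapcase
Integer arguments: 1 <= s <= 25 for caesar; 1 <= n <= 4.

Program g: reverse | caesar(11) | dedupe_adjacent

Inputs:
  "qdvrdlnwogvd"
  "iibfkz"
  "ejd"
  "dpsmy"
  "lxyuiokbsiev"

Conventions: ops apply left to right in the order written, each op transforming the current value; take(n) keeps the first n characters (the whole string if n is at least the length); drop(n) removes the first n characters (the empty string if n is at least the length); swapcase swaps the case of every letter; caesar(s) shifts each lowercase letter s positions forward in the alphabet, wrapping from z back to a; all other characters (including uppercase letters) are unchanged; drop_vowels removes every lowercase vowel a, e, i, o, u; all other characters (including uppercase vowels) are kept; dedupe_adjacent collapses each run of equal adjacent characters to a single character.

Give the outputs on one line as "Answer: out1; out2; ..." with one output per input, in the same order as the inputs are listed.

"ogrzhywocgob"; "kvqmt"; "oup"; "jxdao"; "gptdmvztfjiw"

Execution, op by op:
  "qdvrdlnwogvd" -> "dvgownldrvdq" -> "ogrzhywocgob" -> "ogrzhywocgob"
  "iibfkz" -> "zkfbii" -> "kvqmtt" -> "kvqmt"
  "ejd" -> "dje" -> "oup" -> "oup"
  "dpsmy" -> "ymspd" -> "jxdao" -> "jxdao"
  "lxyuiokbsiev" -> "veisbkoiuyxl" -> "gptdmvztfjiw" -> "gptdmvztfjiw"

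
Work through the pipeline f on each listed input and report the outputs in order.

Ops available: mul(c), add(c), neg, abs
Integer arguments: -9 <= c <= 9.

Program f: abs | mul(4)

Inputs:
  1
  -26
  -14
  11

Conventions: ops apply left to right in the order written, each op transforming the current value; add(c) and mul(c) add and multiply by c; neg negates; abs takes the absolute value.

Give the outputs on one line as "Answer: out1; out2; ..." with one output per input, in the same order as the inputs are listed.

4; 104; 56; 44

Execution, op by op:
  1 -> 1 -> 4
  -26 -> 26 -> 104
  -14 -> 14 -> 56
  11 -> 11 -> 44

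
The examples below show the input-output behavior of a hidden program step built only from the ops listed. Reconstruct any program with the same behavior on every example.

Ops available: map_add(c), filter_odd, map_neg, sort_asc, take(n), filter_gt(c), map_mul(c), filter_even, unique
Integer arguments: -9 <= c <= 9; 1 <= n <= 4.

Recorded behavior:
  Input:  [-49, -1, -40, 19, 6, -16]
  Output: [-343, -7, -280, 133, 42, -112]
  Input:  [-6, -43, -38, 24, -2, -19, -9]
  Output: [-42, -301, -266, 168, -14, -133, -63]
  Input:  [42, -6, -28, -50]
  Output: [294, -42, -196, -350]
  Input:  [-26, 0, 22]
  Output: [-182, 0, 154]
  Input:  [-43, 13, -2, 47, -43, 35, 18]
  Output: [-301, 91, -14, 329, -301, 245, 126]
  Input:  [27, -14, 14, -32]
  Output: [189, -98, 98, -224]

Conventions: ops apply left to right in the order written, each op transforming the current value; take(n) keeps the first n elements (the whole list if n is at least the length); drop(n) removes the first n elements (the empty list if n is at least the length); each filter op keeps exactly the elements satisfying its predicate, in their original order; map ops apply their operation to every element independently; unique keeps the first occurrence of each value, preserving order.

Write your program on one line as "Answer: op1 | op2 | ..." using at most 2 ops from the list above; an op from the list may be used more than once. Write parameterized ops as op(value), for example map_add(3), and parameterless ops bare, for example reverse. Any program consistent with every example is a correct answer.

map_neg | map_mul(-7)

Check, running the answer program on each example:
  [-49, -1, -40, 19, 6, -16] -> [49, 1, 40, -19, -6, 16] -> [-343, -7, -280, 133, 42, -112]
  [-6, -43, -38, 24, -2, -19, -9] -> [6, 43, 38, -24, 2, 19, 9] -> [-42, -301, -266, 168, -14, -133, -63]
  [42, -6, -28, -50] -> [-42, 6, 28, 50] -> [294, -42, -196, -350]
  [-26, 0, 22] -> [26, 0, -22] -> [-182, 0, 154]
  [-43, 13, -2, 47, -43, 35, 18] -> [43, -13, 2, -47, 43, -35, -18] -> [-301, 91, -14, 329, -301, 245, 126]
  [27, -14, 14, -32] -> [-27, 14, -14, 32] -> [189, -98, 98, -224]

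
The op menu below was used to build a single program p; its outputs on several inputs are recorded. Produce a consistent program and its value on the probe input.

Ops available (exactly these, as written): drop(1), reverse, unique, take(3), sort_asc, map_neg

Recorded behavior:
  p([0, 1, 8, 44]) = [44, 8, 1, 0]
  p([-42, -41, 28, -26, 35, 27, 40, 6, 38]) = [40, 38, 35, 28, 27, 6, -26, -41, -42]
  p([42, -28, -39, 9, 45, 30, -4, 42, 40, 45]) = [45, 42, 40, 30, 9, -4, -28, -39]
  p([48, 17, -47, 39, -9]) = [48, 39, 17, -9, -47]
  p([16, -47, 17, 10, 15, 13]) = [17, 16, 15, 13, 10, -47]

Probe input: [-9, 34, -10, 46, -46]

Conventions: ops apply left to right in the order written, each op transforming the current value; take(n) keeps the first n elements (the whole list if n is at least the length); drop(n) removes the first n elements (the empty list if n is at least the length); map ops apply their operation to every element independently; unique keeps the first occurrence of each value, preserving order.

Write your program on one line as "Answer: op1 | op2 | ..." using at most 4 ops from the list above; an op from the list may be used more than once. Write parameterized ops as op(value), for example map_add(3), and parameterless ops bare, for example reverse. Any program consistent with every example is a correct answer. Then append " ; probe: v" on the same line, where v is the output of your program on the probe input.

sort_asc | reverse | unique ; probe: [46, 34, -9, -10, -46]

Check, running the answer program on each example:
  [0, 1, 8, 44] -> [0, 1, 8, 44] -> [44, 8, 1, 0] -> [44, 8, 1, 0]
  [-42, -41, 28, -26, 35, 27, 40, 6, 38] -> [-42, -41, -26, 6, 27, 28, 35, 38, 40] -> [40, 38, 35, 28, 27, 6, -26, -41, -42] -> [40, 38, 35, 28, 27, 6, -26, -41, -42]
  [42, -28, -39, 9, 45, 30, -4, 42, 40, 45] -> [-39, -28, -4, 9, 30, 40, 42, 42, 45, 45] -> [45, 45, 42, 42, 40, 30, 9, -4, -28, -39] -> [45, 42, 40, 30, 9, -4, -28, -39]
  [48, 17, -47, 39, -9] -> [-47, -9, 17, 39, 48] -> [48, 39, 17, -9, -47] -> [48, 39, 17, -9, -47]
  [16, -47, 17, 10, 15, 13] -> [-47, 10, 13, 15, 16, 17] -> [17, 16, 15, 13, 10, -47] -> [17, 16, 15, 13, 10, -47]
  probe: [-9, 34, -10, 46, -46] -> [-46, -10, -9, 34, 46] -> [46, 34, -9, -10, -46] -> [46, 34, -9, -10, -46]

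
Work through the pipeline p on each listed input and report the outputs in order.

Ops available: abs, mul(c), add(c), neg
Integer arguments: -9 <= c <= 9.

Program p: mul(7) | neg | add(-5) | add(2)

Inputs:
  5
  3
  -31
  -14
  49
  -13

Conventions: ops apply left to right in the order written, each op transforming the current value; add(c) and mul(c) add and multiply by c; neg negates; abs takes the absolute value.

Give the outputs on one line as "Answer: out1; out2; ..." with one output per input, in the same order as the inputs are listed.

-38; -24; 214; 95; -346; 88

Execution, op by op:
  5 -> 35 -> -35 -> -40 -> -38
  3 -> 21 -> -21 -> -26 -> -24
  -31 -> -217 -> 217 -> 212 -> 214
  -14 -> -98 -> 98 -> 93 -> 95
  49 -> 343 -> -343 -> -348 -> -346
  -13 -> -91 -> 91 -> 86 -> 88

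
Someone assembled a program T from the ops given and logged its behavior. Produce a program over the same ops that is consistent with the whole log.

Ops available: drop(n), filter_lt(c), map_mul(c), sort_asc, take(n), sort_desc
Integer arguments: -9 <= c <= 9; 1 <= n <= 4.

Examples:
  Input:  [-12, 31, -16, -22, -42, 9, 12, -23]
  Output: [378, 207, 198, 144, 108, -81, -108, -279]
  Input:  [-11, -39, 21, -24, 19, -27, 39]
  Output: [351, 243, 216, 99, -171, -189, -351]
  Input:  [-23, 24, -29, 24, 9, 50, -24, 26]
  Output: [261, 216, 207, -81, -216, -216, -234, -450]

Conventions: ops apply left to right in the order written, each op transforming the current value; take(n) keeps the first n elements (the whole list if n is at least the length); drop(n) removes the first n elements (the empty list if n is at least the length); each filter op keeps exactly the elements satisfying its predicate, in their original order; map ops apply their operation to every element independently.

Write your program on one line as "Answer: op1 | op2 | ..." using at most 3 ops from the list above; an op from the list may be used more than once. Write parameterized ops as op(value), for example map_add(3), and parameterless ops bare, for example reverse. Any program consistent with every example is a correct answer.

map_mul(-9) | sort_desc

Check, running the answer program on each example:
  [-12, 31, -16, -22, -42, 9, 12, -23] -> [108, -279, 144, 198, 378, -81, -108, 207] -> [378, 207, 198, 144, 108, -81, -108, -279]
  [-11, -39, 21, -24, 19, -27, 39] -> [99, 351, -189, 216, -171, 243, -351] -> [351, 243, 216, 99, -171, -189, -351]
  [-23, 24, -29, 24, 9, 50, -24, 26] -> [207, -216, 261, -216, -81, -450, 216, -234] -> [261, 216, 207, -81, -216, -216, -234, -450]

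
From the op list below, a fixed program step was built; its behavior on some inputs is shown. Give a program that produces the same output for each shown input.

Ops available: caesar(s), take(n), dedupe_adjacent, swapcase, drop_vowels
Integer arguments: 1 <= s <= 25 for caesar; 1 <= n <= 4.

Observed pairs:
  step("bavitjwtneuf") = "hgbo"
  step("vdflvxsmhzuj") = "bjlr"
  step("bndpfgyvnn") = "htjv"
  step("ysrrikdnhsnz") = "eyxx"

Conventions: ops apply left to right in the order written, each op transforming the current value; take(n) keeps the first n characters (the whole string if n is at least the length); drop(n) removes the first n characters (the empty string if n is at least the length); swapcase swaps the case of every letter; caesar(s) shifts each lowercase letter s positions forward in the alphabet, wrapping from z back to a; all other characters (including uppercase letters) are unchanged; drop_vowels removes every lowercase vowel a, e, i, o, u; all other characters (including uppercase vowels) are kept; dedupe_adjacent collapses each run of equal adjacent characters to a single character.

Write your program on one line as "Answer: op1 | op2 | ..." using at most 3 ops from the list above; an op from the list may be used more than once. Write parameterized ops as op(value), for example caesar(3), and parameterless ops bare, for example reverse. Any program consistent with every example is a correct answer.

caesar(9) | caesar(23) | take(4)

Check, running the answer program on each example:
  "bavitjwtneuf" -> "kjercsfcwndo" -> "hgbozpcztkal" -> "hgbo"
  "vdflvxsmhzuj" -> "emouegbvqids" -> "bjlrbdysnfap" -> "bjlr"
  "bndpfgyvnn" -> "kwmyopheww" -> "htjvlmebtt" -> "htjv"
  "ysrrikdnhsnz" -> "hbaartmwqbwi" -> "eyxxoqjtnytf" -> "eyxx"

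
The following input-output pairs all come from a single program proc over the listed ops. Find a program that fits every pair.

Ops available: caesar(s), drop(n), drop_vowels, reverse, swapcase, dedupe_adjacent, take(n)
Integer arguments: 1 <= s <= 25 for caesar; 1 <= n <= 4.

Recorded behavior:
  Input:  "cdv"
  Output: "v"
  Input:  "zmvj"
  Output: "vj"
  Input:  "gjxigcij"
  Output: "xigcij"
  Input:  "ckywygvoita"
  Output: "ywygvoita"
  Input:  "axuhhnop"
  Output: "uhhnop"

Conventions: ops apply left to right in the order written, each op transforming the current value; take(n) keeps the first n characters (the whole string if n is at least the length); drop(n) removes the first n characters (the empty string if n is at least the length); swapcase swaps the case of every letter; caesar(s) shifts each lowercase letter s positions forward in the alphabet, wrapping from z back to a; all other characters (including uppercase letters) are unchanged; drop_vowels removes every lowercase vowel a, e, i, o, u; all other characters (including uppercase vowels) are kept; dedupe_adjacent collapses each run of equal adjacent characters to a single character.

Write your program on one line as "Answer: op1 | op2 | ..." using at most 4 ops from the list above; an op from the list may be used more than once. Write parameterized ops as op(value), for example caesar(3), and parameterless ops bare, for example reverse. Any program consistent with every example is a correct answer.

swapcase | drop(2) | swapcase

Check, running the answer program on each example:
  "cdv" -> "CDV" -> "V" -> "v"
  "zmvj" -> "ZMVJ" -> "VJ" -> "vj"
  "gjxigcij" -> "GJXIGCIJ" -> "XIGCIJ" -> "xigcij"
  "ckywygvoita" -> "CKYWYGVOITA" -> "YWYGVOITA" -> "ywygvoita"
  "axuhhnop" -> "AXUHHNOP" -> "UHHNOP" -> "uhhnop"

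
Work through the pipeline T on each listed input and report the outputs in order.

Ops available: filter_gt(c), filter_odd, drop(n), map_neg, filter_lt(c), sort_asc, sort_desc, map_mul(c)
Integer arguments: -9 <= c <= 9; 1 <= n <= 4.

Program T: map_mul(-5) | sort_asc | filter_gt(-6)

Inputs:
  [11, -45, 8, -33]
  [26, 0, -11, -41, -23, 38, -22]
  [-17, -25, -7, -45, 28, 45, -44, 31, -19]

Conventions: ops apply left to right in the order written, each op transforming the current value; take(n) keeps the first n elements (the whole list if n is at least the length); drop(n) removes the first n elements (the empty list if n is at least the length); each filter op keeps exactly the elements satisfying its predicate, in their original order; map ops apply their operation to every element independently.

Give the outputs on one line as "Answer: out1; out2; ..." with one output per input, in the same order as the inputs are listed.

[165, 225]; [0, 55, 110, 115, 205]; [35, 85, 95, 125, 220, 225]

Execution, op by op:
  [11, -45, 8, -33] -> [-55, 225, -40, 165] -> [-55, -40, 165, 225] -> [165, 225]
  [26, 0, -11, -41, -23, 38, -22] -> [-130, 0, 55, 205, 115, -190, 110] -> [-190, -130, 0, 55, 110, 115, 205] -> [0, 55, 110, 115, 205]
  [-17, -25, -7, -45, 28, 45, -44, 31, -19] -> [85, 125, 35, 225, -140, -225, 220, -155, 95] -> [-225, -155, -140, 35, 85, 95, 125, 220, 225] -> [35, 85, 95, 125, 220, 225]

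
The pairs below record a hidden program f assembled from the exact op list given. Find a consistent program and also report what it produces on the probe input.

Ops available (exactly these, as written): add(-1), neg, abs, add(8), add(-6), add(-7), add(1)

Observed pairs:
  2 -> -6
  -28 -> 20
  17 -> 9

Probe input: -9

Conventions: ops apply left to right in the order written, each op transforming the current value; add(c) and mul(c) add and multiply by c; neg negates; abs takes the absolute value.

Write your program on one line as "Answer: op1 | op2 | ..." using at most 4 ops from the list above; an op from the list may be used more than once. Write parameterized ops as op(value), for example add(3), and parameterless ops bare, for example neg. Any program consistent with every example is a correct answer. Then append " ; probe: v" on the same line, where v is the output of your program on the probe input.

abs | add(-7) | add(-1) ; probe: 1

Check, running the answer program on each example:
  2 -> 2 -> -5 -> -6
  -28 -> 28 -> 21 -> 20
  17 -> 17 -> 10 -> 9
  probe: -9 -> 9 -> 2 -> 1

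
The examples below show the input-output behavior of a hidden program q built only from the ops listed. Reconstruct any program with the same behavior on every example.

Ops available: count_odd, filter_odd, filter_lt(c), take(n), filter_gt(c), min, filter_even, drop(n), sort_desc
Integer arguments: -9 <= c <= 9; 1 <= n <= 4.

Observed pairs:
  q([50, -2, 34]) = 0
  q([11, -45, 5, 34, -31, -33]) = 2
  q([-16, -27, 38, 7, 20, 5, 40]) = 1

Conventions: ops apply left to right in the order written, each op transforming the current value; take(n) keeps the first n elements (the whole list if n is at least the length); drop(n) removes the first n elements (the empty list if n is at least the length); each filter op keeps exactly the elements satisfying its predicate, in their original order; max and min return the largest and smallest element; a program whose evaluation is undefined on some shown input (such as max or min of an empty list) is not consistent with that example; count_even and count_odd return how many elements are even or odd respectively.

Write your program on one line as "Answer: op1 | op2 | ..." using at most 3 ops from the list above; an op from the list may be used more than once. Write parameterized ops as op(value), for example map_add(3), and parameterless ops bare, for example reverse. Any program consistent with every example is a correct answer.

drop(4) | sort_desc | count_odd

Check, running the answer program on each example:
  [50, -2, 34] -> [] -> [] -> 0
  [11, -45, 5, 34, -31, -33] -> [-31, -33] -> [-31, -33] -> 2
  [-16, -27, 38, 7, 20, 5, 40] -> [20, 5, 40] -> [40, 20, 5] -> 1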